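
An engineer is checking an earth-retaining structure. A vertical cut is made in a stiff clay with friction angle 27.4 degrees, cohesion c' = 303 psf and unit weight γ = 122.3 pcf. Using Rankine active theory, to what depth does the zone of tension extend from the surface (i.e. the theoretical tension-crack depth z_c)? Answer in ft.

8.15 ft

K_a = tan²(45° − 27.4°/2) = 0.3697; √K_a = 0.6080.
The active pressure is zero where K_a γ z = 2c√K_a, so z_c = 2c/(γ√K_a) = 2×303/(122.3×0.6080) = 8.150 ft.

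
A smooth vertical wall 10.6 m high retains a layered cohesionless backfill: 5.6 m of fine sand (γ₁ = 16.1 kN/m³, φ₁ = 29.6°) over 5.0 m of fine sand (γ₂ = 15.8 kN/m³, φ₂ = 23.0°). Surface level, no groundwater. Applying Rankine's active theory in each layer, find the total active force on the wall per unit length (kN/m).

K_a1 = tan²(45°−29.6°/2) = 0.3387; K_a2 = tan²(45°−23.0°/2) = 0.4381.
Layer 1: σ at base = K_a1 γ₁ h₁ = 30.54 kPa; P₁ = ½×30.54×5.6 = 85.51.
Layer 2: σ_v at top = γ₁h₁ = 90.16; σ_h top = K_a2×90.16 = 39.50; σ_h base = K_a2×(90.16+15.8×5.0) = 74.11.
P₂ = ½(39.50+74.11)×5.0 = 284.0. Total P_a = 85.51+284.0 = 369.5 kN/m.

370 kN/m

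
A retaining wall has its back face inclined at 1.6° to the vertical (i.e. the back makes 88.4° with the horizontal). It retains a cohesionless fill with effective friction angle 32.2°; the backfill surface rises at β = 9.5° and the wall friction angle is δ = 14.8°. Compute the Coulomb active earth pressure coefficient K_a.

0.324

K_a = sin²(α+φ) / [sin²α · sin(α−δ) · (1 + √{sin(φ+δ)sin(φ−β) / (sin(α−δ)sin(α+β))})²].
With α = 88.4°, φ = 32.2°, δ = 14.8°, β = 9.5°: K_a = 0.3238.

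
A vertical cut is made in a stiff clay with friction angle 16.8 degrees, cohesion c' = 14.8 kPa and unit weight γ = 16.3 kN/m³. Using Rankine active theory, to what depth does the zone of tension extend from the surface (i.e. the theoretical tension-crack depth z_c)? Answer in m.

K_a = tan²(45° − 16.8°/2) = 0.5516; √K_a = 0.7427.
The active pressure is zero where K_a γ z = 2c√K_a, so z_c = 2c/(γ√K_a) = 2×14.8/(16.3×0.7427) = 2.445 m.

2.45 m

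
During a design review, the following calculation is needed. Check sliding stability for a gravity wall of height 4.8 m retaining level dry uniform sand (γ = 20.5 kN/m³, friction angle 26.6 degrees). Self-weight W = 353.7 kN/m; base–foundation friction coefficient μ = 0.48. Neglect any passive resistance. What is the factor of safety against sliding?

K_a = tan²(45° − 26.6°/2) = 0.3814.
P_a = ½K_aγH² = 0.5×0.3814×20.5×4.8² = 90.08 kN/m, acting at H/3 = 1.600 m above the base.
FS_sliding = μW / P_a = 0.48×353.7 / 90.08 = 1.885.

1.88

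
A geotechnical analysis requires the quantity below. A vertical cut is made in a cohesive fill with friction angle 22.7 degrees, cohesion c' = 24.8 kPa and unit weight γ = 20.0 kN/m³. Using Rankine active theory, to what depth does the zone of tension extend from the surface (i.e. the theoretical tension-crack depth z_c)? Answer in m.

3.73 m

K_a = tan²(45° − 22.7°/2) = 0.4431; √K_a = 0.6657.
The active pressure is zero where K_a γ z = 2c√K_a, so z_c = 2c/(γ√K_a) = 2×24.8/(20.0×0.6657) = 3.726 m.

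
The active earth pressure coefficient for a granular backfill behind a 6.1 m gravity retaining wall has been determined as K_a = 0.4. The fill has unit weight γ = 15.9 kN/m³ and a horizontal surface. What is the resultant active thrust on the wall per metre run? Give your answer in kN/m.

118 kN/m

P = ½ K_a γ H² = 0.5 × 0.4 × 15.9 × 6.1² = 118.3 kN/m.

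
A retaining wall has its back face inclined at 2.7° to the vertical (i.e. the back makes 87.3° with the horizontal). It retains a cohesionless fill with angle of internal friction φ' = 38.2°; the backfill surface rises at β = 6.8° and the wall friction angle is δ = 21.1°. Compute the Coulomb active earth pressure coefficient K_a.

K_a = sin²(α+φ) / [sin²α · sin(α−δ) · (1 + √{sin(φ+δ)sin(φ−β) / (sin(α−δ)sin(α+β))})²].
With α = 87.3°, φ = 38.2°, δ = 21.1°, β = 6.8°: K_a = 0.2510.

0.251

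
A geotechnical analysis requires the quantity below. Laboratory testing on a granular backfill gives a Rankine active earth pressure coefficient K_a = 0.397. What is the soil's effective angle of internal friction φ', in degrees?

K_a = tan²(45° − φ/2) ⇒ 45° − φ/2 = arctan(√0.397) = 32.21°.
φ = 2(45° − 32.21°) = 25.57°.

25.6°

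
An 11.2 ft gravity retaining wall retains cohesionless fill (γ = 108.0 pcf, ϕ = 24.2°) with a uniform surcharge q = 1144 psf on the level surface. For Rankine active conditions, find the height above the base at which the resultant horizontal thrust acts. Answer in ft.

K_a = 0.4185.
Triangular part P₁ = ½K_aγH² = 2835 at H/3 = 3.733 ft; rectangular part P₂ = K_a q H = 5362 at H/2 = 5.600 ft.
ȳ = (P₁·3.733 + P₂·5.600)/(P₁+P₂) = 4.954 ft.

4.95 ft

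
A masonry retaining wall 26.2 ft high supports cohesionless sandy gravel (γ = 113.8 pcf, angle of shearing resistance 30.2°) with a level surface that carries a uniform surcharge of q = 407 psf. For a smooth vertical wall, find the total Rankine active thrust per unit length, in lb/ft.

K_a = tan²(45° − φ/2) = 0.3307.
Soil triangle: ½ K_a γ H² = 0.5×0.3307×113.8×26.2² = 12910 lb/ft.
Surcharge rectangle: K_a q H = 0.3307×407×26.2 = 3526 lb/ft.
Total = 12910 + 3526 = 16440 lb/ft.

16400 lb/ft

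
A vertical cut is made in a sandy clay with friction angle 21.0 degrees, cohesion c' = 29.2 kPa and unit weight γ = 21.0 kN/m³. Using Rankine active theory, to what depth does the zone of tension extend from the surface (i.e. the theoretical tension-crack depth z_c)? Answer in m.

4.05 m

K_a = tan²(45° − 21.0°/2) = 0.4724; √K_a = 0.6873.
The active pressure is zero where K_a γ z = 2c√K_a, so z_c = 2c/(γ√K_a) = 2×29.2/(21.0×0.6873) = 4.046 m.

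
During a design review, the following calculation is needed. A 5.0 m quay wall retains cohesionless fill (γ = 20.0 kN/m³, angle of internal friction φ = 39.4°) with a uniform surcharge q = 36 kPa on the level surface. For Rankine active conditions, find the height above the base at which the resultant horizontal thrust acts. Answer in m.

K_a = 0.2234.
Triangular part P₁ = ½K_aγH² = 55.86 at H/3 = 1.667 m; rectangular part P₂ = K_a q H = 40.22 at H/2 = 2.500 m.
ȳ = (P₁·1.667 + P₂·2.500)/(P₁+P₂) = 2.016 m.

2.02 m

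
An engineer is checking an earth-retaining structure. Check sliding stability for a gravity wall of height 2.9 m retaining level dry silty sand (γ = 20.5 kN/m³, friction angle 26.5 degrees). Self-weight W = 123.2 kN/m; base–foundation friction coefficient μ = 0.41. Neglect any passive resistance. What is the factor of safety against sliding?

1.53

K_a = tan²(45° − 26.5°/2) = 0.3829.
P_a = ½K_aγH² = 0.5×0.3829×20.5×2.9² = 33.01 kN/m, acting at H/3 = 0.9667 m above the base.
FS_sliding = μW / P_a = 0.41×123.2 / 33.01 = 1.530.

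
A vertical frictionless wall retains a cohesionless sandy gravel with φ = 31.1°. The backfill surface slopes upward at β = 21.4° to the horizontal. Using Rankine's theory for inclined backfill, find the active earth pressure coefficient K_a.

0.406

K_a = cos β · (cos β − √(cos²β − cos²φ)) / (cos β + √(cos²β − cos²φ)).
cos β = 0.9311, cos φ = 0.8563, √(cos²β − cos²φ) = 0.3656.
K_a = 0.9311 × (0.9311 − 0.3656)/(0.9311 + 0.3656) = 0.4060.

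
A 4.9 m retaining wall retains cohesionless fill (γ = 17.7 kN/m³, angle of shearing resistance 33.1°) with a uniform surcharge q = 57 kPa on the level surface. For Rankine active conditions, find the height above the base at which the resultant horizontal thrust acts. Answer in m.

2.10 m

K_a = 0.2936.
Triangular part P₁ = ½K_aγH² = 62.38 at H/3 = 1.633 m; rectangular part P₂ = K_a q H = 82.00 at H/2 = 2.450 m.
ȳ = (P₁·1.633 + P₂·2.450)/(P₁+P₂) = 2.097 m.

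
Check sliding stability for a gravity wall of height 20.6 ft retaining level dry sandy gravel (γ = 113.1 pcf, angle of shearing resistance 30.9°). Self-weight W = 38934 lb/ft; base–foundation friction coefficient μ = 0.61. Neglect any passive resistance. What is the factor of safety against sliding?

K_a = tan²(45° − 30.9°/2) = 0.3214.
P_a = ½K_aγH² = 0.5×0.3214×113.1×20.6² = 7713 lb/ft, acting at H/3 = 6.867 ft above the base.
FS_sliding = μW / P_a = 0.61×38934 / 7713 = 3.079.

3.08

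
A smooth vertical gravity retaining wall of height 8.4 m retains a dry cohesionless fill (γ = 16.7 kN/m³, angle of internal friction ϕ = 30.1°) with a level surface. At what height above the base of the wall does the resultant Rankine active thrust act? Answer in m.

2.80 m

K_a = 0.3320.
The pressure distribution is triangular, so the resultant acts at H/3 above the base = 8.4/3 = 2.800 m.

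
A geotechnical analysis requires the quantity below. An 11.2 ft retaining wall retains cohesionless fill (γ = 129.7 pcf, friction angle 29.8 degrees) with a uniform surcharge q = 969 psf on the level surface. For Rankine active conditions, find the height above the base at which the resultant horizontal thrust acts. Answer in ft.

K_a = 0.3360.
Triangular part P₁ = ½K_aγH² = 2734 at H/3 = 3.733 ft; rectangular part P₂ = K_a q H = 3647 at H/2 = 5.600 ft.
ȳ = (P₁·3.733 + P₂·5.600)/(P₁+P₂) = 4.800 ft.

4.80 ft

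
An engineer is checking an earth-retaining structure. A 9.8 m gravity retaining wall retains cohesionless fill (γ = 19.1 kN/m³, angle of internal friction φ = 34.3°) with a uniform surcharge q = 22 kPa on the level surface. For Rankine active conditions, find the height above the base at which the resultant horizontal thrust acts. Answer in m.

K_a = 0.2792.
Triangular part P₁ = ½K_aγH² = 256.0 at H/3 = 3.267 m; rectangular part P₂ = K_a q H = 60.19 at H/2 = 4.900 m.
ȳ = (P₁·3.267 + P₂·4.900)/(P₁+P₂) = 3.578 m.

3.58 m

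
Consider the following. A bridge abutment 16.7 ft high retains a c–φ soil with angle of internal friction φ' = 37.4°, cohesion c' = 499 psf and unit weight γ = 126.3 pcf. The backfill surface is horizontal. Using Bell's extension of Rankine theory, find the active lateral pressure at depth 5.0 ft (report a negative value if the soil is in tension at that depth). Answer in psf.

-339 psf

K_a = (1 − sin φ)/(1 + sin φ) = 0.2443.
σ_a = K_a γ z − 2c√K_a = 0.2443×126.3×5.0 − 2×499×0.4942 = -339.0 psf.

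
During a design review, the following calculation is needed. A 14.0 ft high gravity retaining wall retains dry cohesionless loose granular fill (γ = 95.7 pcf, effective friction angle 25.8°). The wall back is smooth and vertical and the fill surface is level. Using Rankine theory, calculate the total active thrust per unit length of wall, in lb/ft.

3690 lb/ft

K_a = tan²(45° − φ/2) = 0.3935.
P_a = ½ K_a γ H² = 0.5 × 0.3935 × 95.7 × 14.0² = 3691 lb/ft.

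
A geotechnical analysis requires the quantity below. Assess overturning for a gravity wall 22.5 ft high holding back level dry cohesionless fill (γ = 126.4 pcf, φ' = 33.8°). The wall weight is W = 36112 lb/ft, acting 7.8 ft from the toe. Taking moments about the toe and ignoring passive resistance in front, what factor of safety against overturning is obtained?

K_a = tan²(45° − 33.8°/2) = 0.2851.
P_a = ½K_aγH² = 0.5×0.2851×126.4×22.5² = 9122 lb/ft, acting at H/3 = 7.500 ft above the base.
Overturning moment M_o = P_a × H/3 = 9122 × 7.500 = 68410.
Resisting moment M_r = W × 7.8 = 36112 × 7.8 = 281700.
FS_overturning = M_r/M_o = 281700/68410 = 4.117.

4.12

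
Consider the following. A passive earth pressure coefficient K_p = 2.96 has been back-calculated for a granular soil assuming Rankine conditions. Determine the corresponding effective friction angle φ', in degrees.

29.7°

K_p = (1+sin φ)/(1−sin φ) ⇒ sin φ = (K_p − 1)/(K_p + 1) = 0.4949.
φ = arcsin(0.4949) = 29.67°.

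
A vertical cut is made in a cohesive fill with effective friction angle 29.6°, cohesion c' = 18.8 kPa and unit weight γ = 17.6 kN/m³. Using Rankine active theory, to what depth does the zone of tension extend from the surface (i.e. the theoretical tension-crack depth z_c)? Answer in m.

3.67 m

K_a = tan²(45° − 29.6°/2) = 0.3387; √K_a = 0.5820.
The active pressure is zero where K_a γ z = 2c√K_a, so z_c = 2c/(γ√K_a) = 2×18.8/(17.6×0.5820) = 3.671 m.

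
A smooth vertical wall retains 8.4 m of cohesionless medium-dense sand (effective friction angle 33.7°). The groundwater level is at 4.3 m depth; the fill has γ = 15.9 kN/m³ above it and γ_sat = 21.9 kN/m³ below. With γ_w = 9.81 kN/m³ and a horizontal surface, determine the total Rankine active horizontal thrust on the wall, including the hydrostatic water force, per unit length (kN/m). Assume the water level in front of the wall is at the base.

234 kN/m

K_a = tan²(45° − φ/2) = 0.2863.
γ' = 21.9 − 9.81 = 12.09 kN/m³. Depth below WT = 4.1 m.
σ'_h at WT = K_a γ d_w = 19.57 kPa; at base = 19.57 + K_a γ' × 4.1 = 33.77 kPa.
P₁ (0–4.3 m) = ½×19.57×4.3 = 42.09. P₂ (4.3–8.4 m) = ½(19.57+33.77)×4.1 = 109.3.
P_w = ½ γ_w h₂² = 0.5×9.81×4.1² = 82.45. Total = 42.09+109.3+82.45 = 233.9 kN/m.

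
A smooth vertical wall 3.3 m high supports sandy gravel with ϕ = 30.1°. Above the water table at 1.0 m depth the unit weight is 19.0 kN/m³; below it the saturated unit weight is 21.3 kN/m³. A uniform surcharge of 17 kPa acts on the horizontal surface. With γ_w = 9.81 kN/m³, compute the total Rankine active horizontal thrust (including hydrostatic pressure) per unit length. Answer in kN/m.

K_a = tan²(45° − φ/2) = 0.3320.
γ' = 21.3 − 9.81 = 11.49 kN/m³. h₂ = H − d_w = 2.3 m.
σ'_h: at surface K_a·q = 5.644; at WT K_a(q+γd_w) = 11.95; at base K_a(q+γd_w+γ'h₂) = 20.73 kPa.
P₁ = ½(5.644+11.95)×1.0 = 8.798; P₂ = ½(11.95+20.73)×2.3 = 37.58; P_w = ½γ_w h₂² = 25.95.
Total = 8.798+37.58+25.95 = 72.32 kN/m.

72.3 kN/m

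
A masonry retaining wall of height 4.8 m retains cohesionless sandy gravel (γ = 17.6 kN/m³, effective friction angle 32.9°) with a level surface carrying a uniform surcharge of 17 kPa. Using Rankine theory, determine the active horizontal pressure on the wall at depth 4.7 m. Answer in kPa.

K_a = (1 − sin φ)/(1 + sin φ) = 0.2960.
σ_v = γz + q = 17.6 × 4.7 + 17 = 99.72 kPa.
σ_h = K_a σ_v = 0.2960 × 99.72 = 29.52 kPa.

29.5 kPa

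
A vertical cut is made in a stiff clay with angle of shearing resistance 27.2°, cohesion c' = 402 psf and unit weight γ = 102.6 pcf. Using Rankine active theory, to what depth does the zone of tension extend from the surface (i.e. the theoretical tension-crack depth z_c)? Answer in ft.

12.8 ft

K_a = tan²(45° − 27.2°/2) = 0.3726; √K_a = 0.6104.
The active pressure is zero where K_a γ z = 2c√K_a, so z_c = 2c/(γ√K_a) = 2×402/(102.6×0.6104) = 12.84 ft.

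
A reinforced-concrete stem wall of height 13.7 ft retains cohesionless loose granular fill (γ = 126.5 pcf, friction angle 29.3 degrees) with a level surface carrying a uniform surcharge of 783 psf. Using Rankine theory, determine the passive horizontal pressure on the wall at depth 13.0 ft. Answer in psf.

7080 psf

K_p = (1 + sin φ)/(1 − sin φ) = 2.917.
σ_v = γz + q = 126.5 × 13.0 + 783 = 2428 psf.
σ_h = K_p σ_v = 2.917 × 2428 = 7081 psf.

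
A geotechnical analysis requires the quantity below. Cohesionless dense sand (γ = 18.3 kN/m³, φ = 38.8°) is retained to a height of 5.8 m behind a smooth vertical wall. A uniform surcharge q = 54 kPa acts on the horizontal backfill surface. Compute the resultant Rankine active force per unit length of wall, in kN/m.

143 kN/m

K_a = tan²(45° − φ/2) = 0.2296.
Soil triangle: ½ K_a γ H² = 0.5×0.2296×18.3×5.8² = 70.66 kN/m.
Surcharge rectangle: K_a q H = 0.2296×54×5.8 = 71.90 kN/m.
Total = 70.66 + 71.90 = 142.6 kN/m.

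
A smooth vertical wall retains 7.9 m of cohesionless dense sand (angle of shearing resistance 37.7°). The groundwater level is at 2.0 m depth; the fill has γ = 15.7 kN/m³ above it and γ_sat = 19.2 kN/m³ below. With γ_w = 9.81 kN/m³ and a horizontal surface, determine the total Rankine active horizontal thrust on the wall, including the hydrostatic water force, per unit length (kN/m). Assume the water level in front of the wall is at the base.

262 kN/m

K_a = tan²(45° − φ/2) = 0.2411.
γ' = 19.2 − 9.81 = 9.390 kN/m³. Depth below WT = 5.9 m.
σ'_h at WT = K_a γ d_w = 7.569 kPa; at base = 7.569 + K_a γ' × 5.9 = 20.92 kPa.
P₁ (0–2.0 m) = ½×7.569×2.0 = 7.569. P₂ (2.0–7.9 m) = ½(7.569+20.92)×5.9 = 84.06.
P_w = ½ γ_w h₂² = 0.5×9.81×5.9² = 170.7. Total = 7.569+84.06+170.7 = 262.4 kN/m.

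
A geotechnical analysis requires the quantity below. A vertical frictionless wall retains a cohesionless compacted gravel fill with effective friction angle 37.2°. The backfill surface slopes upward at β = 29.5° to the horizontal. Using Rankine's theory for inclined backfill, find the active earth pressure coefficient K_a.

0.370

K_a = cos β · (cos β − √(cos²β − cos²φ)) / (cos β + √(cos²β − cos²φ)).
cos β = 0.8704, cos φ = 0.7965, √(cos²β − cos²φ) = 0.3508.
K_a = 0.8704 × (0.8704 − 0.3508)/(0.8704 + 0.3508) = 0.3703.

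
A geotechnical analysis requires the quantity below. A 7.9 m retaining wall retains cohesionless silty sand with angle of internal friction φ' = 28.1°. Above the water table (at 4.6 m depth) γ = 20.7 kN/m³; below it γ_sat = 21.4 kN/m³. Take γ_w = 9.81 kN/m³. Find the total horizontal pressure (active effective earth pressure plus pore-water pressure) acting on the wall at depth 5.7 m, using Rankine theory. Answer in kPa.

K_a = (1 − sin φ)/(1 + sin φ) = 0.3596.
γ' = 21.4 − 9.81 = 11.59 kN/m³.
Effective vertical stress at 5.7 m: σ'_v = 20.7×4.6 + 11.59×1.10 = 108.0 kPa.
σ'_h = K_a σ'_v = 0.3596 × 108.0 = 38.83 kPa; u = γ_w × 1.10 = 10.79 kPa.
Total σ_h = 38.83 + 10.79 = 49.62 kPa.

49.6 kPa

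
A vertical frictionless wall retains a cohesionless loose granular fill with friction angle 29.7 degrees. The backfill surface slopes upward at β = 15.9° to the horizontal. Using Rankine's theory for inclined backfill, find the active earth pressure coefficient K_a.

0.384

K_a = cos β · (cos β − √(cos²β − cos²φ)) / (cos β + √(cos²β − cos²φ)).
cos β = 0.9617, cos φ = 0.8686, √(cos²β − cos²φ) = 0.4128.
K_a = 0.9617 × (0.9617 − 0.4128)/(0.9617 + 0.4128) = 0.3841.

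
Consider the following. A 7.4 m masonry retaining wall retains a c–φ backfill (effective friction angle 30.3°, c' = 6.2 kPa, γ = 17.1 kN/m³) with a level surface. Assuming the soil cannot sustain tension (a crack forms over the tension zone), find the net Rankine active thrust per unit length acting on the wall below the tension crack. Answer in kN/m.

106 kN/m

K_a = 0.3293; √K_a = 0.5739.
Tension-crack depth z_c = 2c/(γ√K_a) = 2×6.2/(17.1×0.5739) = 1.264 m.
σ_a at base = K_a γ H − 2c√K_a = 0.3293×17.1×7.4 − 2×6.2×0.5739 = 34.56 kPa.
P_a = ½ × 34.56 × (H − z_c) = 0.5×34.56×6.136 = 106.0 kN/m.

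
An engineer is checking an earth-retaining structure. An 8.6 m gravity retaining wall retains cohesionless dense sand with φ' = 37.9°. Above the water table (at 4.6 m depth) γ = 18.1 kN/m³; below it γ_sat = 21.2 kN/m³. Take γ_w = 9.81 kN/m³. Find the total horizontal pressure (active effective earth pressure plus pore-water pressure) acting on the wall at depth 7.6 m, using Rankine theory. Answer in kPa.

K_a = (1 − sin φ)/(1 + sin φ) = 0.2389.
γ' = 21.2 − 9.81 = 11.39 kN/m³.
Effective vertical stress at 7.6 m: σ'_v = 18.1×4.6 + 11.39×3.00 = 117.4 kPa.
σ'_h = K_a σ'_v = 0.2389 × 117.4 = 28.06 kPa; u = γ_w × 3.00 = 29.43 kPa.
Total σ_h = 28.06 + 29.43 = 57.49 kPa.

57.5 kPa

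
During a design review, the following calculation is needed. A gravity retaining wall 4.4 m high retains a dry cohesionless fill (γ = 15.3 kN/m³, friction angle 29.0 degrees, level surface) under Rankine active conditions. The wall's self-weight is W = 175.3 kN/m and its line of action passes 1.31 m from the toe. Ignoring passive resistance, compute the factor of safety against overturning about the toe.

3.05

K_a = tan²(45° − 29.0°/2) = 0.3470.
P_a = ½K_aγH² = 0.5×0.3470×15.3×4.4² = 51.39 kN/m, acting at H/3 = 1.467 m above the base.
Overturning moment M_o = P_a × H/3 = 51.39 × 1.467 = 75.37.
Resisting moment M_r = W × 1.31 = 175.3 × 1.31 = 229.6.
FS_overturning = M_r/M_o = 229.6/75.37 = 3.047.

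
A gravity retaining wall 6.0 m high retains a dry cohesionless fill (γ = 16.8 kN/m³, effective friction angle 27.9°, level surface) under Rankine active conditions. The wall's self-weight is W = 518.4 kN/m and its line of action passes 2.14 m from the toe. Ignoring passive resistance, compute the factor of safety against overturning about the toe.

K_a = tan²(45° − 27.9°/2) = 0.3625.
P_a = ½K_aγH² = 0.5×0.3625×16.8×6.0² = 109.6 kN/m, acting at H/3 = 2.000 m above the base.
Overturning moment M_o = P_a × H/3 = 109.6 × 2.000 = 219.2.
Resisting moment M_r = W × 2.14 = 518.4 × 2.14 = 1109.
FS_overturning = M_r/M_o = 1109/219.2 = 5.061.

5.06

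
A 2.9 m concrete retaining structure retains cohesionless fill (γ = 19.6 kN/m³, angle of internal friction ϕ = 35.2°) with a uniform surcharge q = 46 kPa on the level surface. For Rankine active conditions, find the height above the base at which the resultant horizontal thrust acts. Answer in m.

K_a = 0.2687.
Triangular part P₁ = ½K_aγH² = 22.14 at H/3 = 0.9667 m; rectangular part P₂ = K_a q H = 35.84 at H/2 = 1.450 m.
ȳ = (P₁·0.9667 + P₂·1.450)/(P₁+P₂) = 1.265 m.

1.27 m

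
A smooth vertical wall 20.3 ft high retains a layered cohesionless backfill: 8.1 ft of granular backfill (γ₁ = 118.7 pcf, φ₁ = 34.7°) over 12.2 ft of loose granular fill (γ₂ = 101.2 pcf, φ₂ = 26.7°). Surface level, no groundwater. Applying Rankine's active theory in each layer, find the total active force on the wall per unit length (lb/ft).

8390 lb/ft

K_a1 = tan²(45°−34.7°/2) = 0.2745; K_a2 = tan²(45°−26.7°/2) = 0.3800.
Layer 1: σ at base = K_a1 γ₁ h₁ = 263.9 psf; P₁ = ½×263.9×8.1 = 1069.
Layer 2: σ_v at top = γ₁h₁ = 961.5; σ_h top = K_a2×961.5 = 365.3; σ_h base = K_a2×(961.5+101.2×12.2) = 834.4.
P₂ = ½(365.3+834.4)×12.2 = 7318. Total P_a = 1069+7318 = 8387 lb/ft.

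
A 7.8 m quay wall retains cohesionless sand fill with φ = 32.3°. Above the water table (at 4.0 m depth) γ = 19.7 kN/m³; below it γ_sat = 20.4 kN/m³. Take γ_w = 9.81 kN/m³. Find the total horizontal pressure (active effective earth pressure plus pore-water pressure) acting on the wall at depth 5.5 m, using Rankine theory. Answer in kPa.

43.5 kPa

K_a = (1 − sin φ)/(1 + sin φ) = 0.3035.
γ' = 20.4 − 9.81 = 10.59 kN/m³.
Effective vertical stress at 5.5 m: σ'_v = 19.7×4.0 + 10.59×1.50 = 94.69 kPa.
σ'_h = K_a σ'_v = 0.3035 × 94.69 = 28.74 kPa; u = γ_w × 1.50 = 14.71 kPa.
Total σ_h = 28.74 + 14.71 = 43.45 kPa.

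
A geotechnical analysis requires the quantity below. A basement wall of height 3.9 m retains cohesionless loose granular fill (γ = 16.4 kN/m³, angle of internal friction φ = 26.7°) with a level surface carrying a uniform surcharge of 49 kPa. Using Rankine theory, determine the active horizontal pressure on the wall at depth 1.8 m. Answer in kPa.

K_a = (1 − sin φ)/(1 + sin φ) = 0.3800.
σ_v = γz + q = 16.4 × 1.8 + 49 = 78.52 kPa.
σ_h = K_a σ_v = 0.3800 × 78.52 = 29.83 kPa.

29.8 kPa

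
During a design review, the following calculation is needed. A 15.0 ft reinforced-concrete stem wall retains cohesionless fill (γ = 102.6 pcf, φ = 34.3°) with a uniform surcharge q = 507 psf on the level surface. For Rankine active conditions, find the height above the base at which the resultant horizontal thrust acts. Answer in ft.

5.99 ft

K_a = 0.2792.
Triangular part P₁ = ½K_aγH² = 3222 at H/3 = 5.000 ft; rectangular part P₂ = K_a q H = 2123 at H/2 = 7.500 ft.
ȳ = (P₁·5.000 + P₂·7.500)/(P₁+P₂) = 5.993 ft.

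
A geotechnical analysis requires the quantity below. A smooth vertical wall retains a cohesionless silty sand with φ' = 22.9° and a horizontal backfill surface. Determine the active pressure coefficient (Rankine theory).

0.440

K_a = (1 − sin φ)/(1 + sin φ) = (1 − sin 22.9°)/(1 + sin 22.9°) = 0.4398.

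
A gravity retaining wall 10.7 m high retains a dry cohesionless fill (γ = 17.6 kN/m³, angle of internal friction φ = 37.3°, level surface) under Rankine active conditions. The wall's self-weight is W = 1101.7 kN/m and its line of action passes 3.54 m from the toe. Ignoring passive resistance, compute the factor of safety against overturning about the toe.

K_a = tan²(45° − 37.3°/2) = 0.2453.
P_a = ½K_aγH² = 0.5×0.2453×17.6×10.7² = 247.2 kN/m, acting at H/3 = 3.567 m above the base.
Overturning moment M_o = P_a × H/3 = 247.2 × 3.567 = 881.6.
Resisting moment M_r = W × 3.54 = 1101.7 × 3.54 = 3900.
FS_overturning = M_r/M_o = 3900/881.6 = 4.424.

4.42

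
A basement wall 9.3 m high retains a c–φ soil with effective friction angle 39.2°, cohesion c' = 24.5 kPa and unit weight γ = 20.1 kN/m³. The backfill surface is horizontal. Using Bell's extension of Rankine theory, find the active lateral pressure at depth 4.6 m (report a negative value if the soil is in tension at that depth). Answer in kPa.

-2.42 kPa

K_a = (1 − sin φ)/(1 + sin φ) = 0.2255.
σ_a = K_a γ z − 2c√K_a = 0.2255×20.1×4.6 − 2×24.5×0.4748 = -2.420 kPa.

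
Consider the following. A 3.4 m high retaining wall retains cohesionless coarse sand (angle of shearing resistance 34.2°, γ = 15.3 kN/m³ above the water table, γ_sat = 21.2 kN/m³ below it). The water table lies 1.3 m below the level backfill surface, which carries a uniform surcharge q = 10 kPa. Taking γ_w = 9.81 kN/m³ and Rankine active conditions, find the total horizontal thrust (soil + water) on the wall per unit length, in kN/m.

K_a = tan²(45° − φ/2) = 0.2803.
γ' = 21.2 − 9.81 = 11.39 kN/m³. h₂ = H − d_w = 2.1 m.
σ'_h: at surface K_a·q = 2.803; at WT K_a(q+γd_w) = 8.379; at base K_a(q+γd_w+γ'h₂) = 15.08 kPa.
P₁ = ½(2.803+8.379)×1.3 = 7.269; P₂ = ½(8.379+15.08)×2.1 = 24.64; P_w = ½γ_w h₂² = 21.63.
Total = 7.269+24.64+21.63 = 53.54 kN/m.

53.5 kN/m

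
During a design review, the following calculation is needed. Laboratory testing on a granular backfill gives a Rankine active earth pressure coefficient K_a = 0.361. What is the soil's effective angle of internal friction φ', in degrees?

K_a = tan²(45° − φ/2) ⇒ 45° − φ/2 = arctan(√0.361) = 31.00°.
φ = 2(45° − 31.00°) = 28.00°.

28.0°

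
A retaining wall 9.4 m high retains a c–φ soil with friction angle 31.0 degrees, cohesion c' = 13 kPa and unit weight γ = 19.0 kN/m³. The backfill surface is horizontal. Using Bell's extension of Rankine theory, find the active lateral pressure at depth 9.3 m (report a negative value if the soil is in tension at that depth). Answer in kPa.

41.9 kPa

K_a = (1 − sin φ)/(1 + sin φ) = 0.3201.
σ_a = K_a γ z − 2c√K_a = 0.3201×19.0×9.3 − 2×13×0.5658 = 41.85 kPa.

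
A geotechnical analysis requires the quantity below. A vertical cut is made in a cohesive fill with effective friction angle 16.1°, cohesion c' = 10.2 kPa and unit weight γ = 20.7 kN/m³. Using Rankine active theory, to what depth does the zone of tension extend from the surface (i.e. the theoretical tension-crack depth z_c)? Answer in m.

K_a = tan²(45° − 16.1°/2) = 0.5658; √K_a = 0.7522.
The active pressure is zero where K_a γ z = 2c√K_a, so z_c = 2c/(γ√K_a) = 2×10.2/(20.7×0.7522) = 1.310 m.

1.31 m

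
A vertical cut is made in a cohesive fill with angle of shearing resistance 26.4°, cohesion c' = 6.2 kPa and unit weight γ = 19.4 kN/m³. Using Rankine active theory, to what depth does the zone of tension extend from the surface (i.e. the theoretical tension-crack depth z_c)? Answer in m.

K_a = tan²(45° − 26.4°/2) = 0.3844; √K_a = 0.6200.
The active pressure is zero where K_a γ z = 2c√K_a, so z_c = 2c/(γ√K_a) = 2×6.2/(19.4×0.6200) = 1.031 m.

1.03 m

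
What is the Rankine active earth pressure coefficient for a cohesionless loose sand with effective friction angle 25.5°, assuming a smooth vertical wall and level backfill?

K_a = tan²(45° − φ/2) = tan²(32.25°) = 0.3981.

0.398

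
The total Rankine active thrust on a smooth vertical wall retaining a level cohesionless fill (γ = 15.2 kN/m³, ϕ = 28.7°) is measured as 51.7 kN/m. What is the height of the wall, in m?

4.40 m

K_a = 0.3511. P_a = ½ K_a γ H² ⇒ H = √(2P_a/(K_a γ)).
H = √(2×51.7/(0.3511×15.2)) = 4.401 m.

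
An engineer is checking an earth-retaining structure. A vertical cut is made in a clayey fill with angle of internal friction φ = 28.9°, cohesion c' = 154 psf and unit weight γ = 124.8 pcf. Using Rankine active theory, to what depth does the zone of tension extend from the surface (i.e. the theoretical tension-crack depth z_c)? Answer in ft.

K_a = tan²(45° − 28.9°/2) = 0.3484; √K_a = 0.5902.
The active pressure is zero where K_a γ z = 2c√K_a, so z_c = 2c/(γ√K_a) = 2×154/(124.8×0.5902) = 4.181 ft.

4.18 ft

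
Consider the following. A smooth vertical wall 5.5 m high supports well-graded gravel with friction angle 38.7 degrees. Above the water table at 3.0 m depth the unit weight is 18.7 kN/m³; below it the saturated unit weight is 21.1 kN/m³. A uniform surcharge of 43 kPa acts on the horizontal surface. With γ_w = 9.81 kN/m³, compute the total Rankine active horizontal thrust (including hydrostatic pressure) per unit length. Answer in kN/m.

145 kN/m

K_a = tan²(45° − φ/2) = 0.2306.
γ' = 21.1 − 9.81 = 11.29 kN/m³. h₂ = H − d_w = 2.5 m.
σ'_h: at surface K_a·q = 9.915; at WT K_a(q+γd_w) = 22.85; at base K_a(q+γd_w+γ'h₂) = 29.36 kPa.
P₁ = ½(9.915+22.85)×3.0 = 49.15; P₂ = ½(22.85+29.36)×2.5 = 65.26; P_w = ½γ_w h₂² = 30.66.
Total = 49.15+65.26+30.66 = 145.1 kN/m.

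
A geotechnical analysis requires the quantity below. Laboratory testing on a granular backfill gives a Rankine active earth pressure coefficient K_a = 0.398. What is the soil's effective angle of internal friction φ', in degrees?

K_a = tan²(45° − φ/2) ⇒ 45° − φ/2 = arctan(√0.398) = 32.25°.
φ = 2(45° − 32.25°) = 25.51°.

25.5°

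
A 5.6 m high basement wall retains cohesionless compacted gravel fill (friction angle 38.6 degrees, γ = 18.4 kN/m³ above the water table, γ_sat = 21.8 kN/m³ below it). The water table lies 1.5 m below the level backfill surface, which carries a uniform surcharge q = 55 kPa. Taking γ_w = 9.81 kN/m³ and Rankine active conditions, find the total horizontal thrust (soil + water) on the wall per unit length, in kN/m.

K_a = tan²(45° − φ/2) = 0.2316.
γ' = 21.8 − 9.81 = 11.99 kN/m³. h₂ = H − d_w = 4.1 m.
σ'_h: at surface K_a·q = 12.74; at WT K_a(q+γd_w) = 19.13; at base K_a(q+γd_w+γ'h₂) = 30.52 kPa.
P₁ = ½(12.74+19.13)×1.5 = 23.90; P₂ = ½(19.13+30.52)×4.1 = 101.8; P_w = ½γ_w h₂² = 82.45.
Total = 23.90+101.8+82.45 = 208.1 kN/m.

208 kN/m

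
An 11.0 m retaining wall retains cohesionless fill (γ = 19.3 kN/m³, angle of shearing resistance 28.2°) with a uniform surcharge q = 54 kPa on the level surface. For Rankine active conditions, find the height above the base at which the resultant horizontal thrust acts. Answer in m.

4.28 m

K_a = 0.3582.
Triangular part P₁ = ½K_aγH² = 418.2 at H/3 = 3.667 m; rectangular part P₂ = K_a q H = 212.8 at H/2 = 5.500 m.
ȳ = (P₁·3.667 + P₂·5.500)/(P₁+P₂) = 4.285 m.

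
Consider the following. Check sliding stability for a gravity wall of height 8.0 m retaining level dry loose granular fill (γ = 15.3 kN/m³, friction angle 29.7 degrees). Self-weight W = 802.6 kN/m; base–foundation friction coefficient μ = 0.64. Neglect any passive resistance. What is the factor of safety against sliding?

3.11

K_a = tan²(45° − 29.7°/2) = 0.3374.
P_a = ½K_aγH² = 0.5×0.3374×15.3×8.0² = 165.2 kN/m, acting at H/3 = 2.667 m above the base.
FS_sliding = μW / P_a = 0.64×802.6 / 165.2 = 3.110.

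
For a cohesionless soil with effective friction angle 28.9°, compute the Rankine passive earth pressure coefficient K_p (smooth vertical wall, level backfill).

2.87

K_p = (1 + sin φ)/(1 − sin φ) = tan²(45° + 28.9°/2) = 2.871.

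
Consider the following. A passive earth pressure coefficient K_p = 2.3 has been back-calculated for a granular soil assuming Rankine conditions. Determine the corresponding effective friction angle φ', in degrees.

K_p = (1+sin φ)/(1−sin φ) ⇒ sin φ = (K_p − 1)/(K_p + 1) = 0.3939.
φ = arcsin(0.3939) = 23.20°.

23.2°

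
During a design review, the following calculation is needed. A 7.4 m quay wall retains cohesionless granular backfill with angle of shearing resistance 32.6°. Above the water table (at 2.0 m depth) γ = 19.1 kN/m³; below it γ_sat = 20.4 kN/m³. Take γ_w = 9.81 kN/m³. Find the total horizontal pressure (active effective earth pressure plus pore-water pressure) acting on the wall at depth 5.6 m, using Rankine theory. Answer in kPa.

58.2 kPa

K_a = (1 − sin φ)/(1 + sin φ) = 0.2997.
γ' = 20.4 − 9.81 = 10.59 kN/m³.
Effective vertical stress at 5.6 m: σ'_v = 19.1×2.0 + 10.59×3.60 = 76.32 kPa.
σ'_h = K_a σ'_v = 0.2997 × 76.32 = 22.88 kPa; u = γ_w × 3.60 = 35.32 kPa.
Total σ_h = 22.88 + 35.32 = 58.19 kPa.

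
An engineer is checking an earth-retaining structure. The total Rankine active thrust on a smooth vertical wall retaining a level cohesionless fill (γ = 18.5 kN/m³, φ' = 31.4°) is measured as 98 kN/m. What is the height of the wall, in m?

K_a = 0.3149. P_a = ½ K_a γ H² ⇒ H = √(2P_a/(K_a γ)).
H = √(2×98/(0.3149×18.5)) = 5.800 m.

5.80 m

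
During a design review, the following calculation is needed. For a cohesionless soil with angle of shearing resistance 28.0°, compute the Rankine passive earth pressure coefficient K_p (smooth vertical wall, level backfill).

2.77

K_p = (1 + sin φ)/(1 − sin φ) = tan²(45° + 28.0°/2) = 2.770.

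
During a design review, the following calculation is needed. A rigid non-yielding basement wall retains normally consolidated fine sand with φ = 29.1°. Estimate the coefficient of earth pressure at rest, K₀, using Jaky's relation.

K₀ = 1 − sin φ' = 1 − sin 29.1° = 0.5137.

0.514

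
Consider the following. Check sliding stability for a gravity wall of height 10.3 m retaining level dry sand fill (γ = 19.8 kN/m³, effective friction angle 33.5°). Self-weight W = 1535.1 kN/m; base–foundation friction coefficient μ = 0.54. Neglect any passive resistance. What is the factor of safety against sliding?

2.73

K_a = tan²(45° − 33.5°/2) = 0.2887.
P_a = ½K_aγH² = 0.5×0.2887×19.8×10.3² = 303.2 kN/m, acting at H/3 = 3.433 m above the base.
FS_sliding = μW / P_a = 0.54×1535.1 / 303.2 = 2.734.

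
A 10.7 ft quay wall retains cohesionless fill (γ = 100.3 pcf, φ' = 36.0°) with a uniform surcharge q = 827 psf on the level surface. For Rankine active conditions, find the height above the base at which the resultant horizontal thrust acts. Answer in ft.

4.65 ft

K_a = 0.2596.
Triangular part P₁ = ½K_aγH² = 1491 at H/3 = 3.567 ft; rectangular part P₂ = K_a q H = 2297 at H/2 = 5.350 ft.
ȳ = (P₁·3.567 + P₂·5.350)/(P₁+P₂) = 4.648 ft.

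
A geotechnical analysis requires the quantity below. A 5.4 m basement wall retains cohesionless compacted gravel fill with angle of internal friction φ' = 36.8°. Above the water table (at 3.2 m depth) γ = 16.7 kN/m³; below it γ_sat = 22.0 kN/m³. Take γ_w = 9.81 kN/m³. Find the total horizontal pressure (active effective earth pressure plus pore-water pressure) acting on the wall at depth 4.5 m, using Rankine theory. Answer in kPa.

K_a = (1 − sin φ)/(1 + sin φ) = 0.2508.
γ' = 22.0 − 9.81 = 12.19 kN/m³.
Effective vertical stress at 4.5 m: σ'_v = 16.7×3.2 + 12.19×1.30 = 69.29 kPa.
σ'_h = K_a σ'_v = 0.2508 × 69.29 = 17.37 kPa; u = γ_w × 1.30 = 12.75 kPa.
Total σ_h = 17.37 + 12.75 = 30.13 kPa.

30.1 kPa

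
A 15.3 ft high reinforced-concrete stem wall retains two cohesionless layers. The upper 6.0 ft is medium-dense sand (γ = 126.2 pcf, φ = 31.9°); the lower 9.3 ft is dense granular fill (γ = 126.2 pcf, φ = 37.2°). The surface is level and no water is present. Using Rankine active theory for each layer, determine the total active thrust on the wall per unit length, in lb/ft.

K_a1 = tan²(45°−31.9°/2) = 0.3085; K_a2 = tan²(45°−37.2°/2) = 0.2464.
Layer 1: σ at base = K_a1 γ₁ h₁ = 233.6 psf; P₁ = ½×233.6×6.0 = 700.8.
Layer 2: σ_v at top = γ₁h₁ = 757.2; σ_h top = K_a2×757.2 = 186.6; σ_h base = K_a2×(757.2+126.2×9.3) = 475.8.
P₂ = ½(186.6+475.8)×9.3 = 3080. Total P_a = 700.8+3080 = 3781 lb/ft.

3780 lb/ft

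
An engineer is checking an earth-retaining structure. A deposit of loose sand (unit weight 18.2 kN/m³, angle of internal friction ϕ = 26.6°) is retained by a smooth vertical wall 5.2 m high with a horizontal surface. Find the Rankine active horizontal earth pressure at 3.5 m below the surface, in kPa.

24.3 kPa

K_a = (1 − sin φ)/(1 + sin φ) = 0.3814.
σ_h = K_a γ z = 0.3814 × 18.2 × 3.5 = 24.30 kPa.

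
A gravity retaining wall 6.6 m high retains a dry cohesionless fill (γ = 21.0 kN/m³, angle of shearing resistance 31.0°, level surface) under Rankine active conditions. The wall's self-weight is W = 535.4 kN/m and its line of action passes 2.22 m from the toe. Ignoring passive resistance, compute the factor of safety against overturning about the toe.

K_a = tan²(45° − 31.0°/2) = 0.3201.
P_a = ½K_aγH² = 0.5×0.3201×21.0×6.6² = 146.4 kN/m, acting at H/3 = 2.200 m above the base.
Overturning moment M_o = P_a × H/3 = 146.4 × 2.200 = 322.1.
Resisting moment M_r = W × 2.22 = 535.4 × 2.22 = 1189.
FS_overturning = M_r/M_o = 1189/322.1 = 3.690.

3.69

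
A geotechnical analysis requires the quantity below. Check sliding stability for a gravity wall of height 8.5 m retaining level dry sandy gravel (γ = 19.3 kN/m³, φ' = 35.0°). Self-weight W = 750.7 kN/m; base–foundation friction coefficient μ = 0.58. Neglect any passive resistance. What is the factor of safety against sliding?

2.30

K_a = tan²(45° − 35.0°/2) = 0.2710.
P_a = ½K_aγH² = 0.5×0.2710×19.3×8.5² = 188.9 kN/m, acting at H/3 = 2.833 m above the base.
FS_sliding = μW / P_a = 0.58×750.7 / 188.9 = 2.304.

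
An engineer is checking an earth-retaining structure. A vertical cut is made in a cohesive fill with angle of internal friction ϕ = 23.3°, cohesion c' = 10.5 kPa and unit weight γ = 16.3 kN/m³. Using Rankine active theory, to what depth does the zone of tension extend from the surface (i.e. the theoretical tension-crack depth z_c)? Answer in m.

K_a = tan²(45° − 23.3°/2) = 0.4331; √K_a = 0.6581.
The active pressure is zero where K_a γ z = 2c√K_a, so z_c = 2c/(γ√K_a) = 2×10.5/(16.3×0.6581) = 1.958 m.

1.96 m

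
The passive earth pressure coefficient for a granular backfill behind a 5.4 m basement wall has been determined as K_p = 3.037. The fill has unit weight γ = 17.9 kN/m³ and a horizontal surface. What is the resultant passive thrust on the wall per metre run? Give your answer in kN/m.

793 kN/m

P = ½ K_p γ H² = 0.5 × 3.037 × 17.9 × 5.4² = 792.6 kN/m.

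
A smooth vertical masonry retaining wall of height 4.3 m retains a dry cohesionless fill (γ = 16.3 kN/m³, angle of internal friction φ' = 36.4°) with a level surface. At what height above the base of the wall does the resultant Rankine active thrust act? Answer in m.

1.43 m

K_a = 0.2552.
The pressure distribution is triangular, so the resultant acts at H/3 above the base = 4.3/3 = 1.433 m.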